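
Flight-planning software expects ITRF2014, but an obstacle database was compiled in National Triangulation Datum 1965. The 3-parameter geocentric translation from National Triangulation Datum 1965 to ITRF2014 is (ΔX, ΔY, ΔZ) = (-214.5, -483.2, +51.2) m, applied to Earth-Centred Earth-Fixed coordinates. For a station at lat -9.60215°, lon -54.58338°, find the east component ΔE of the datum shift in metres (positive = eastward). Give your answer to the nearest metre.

At φ = -9.60215°, λ = -54.58338°: sin φ = -0.166806, cos φ = 0.985990, sin λ = -0.814960, cos λ = 0.579518.
ΔE = −sin λ·ΔX + cos λ·ΔY = −(-0.814960)·(-214.5) + (0.579518)·(-483.2) = -454.83 m.

ΔE = -455 m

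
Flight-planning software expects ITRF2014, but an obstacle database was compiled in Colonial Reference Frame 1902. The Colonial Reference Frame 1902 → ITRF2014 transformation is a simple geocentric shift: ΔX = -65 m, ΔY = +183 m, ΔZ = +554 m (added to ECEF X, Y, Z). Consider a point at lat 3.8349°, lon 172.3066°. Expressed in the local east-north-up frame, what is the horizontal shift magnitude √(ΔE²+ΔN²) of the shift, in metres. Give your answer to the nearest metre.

573 m

At φ = 3.8349°, λ = 172.3066°: sin φ = 0.066882, cos φ = 0.997761, sin λ = 0.133872, cos λ = -0.990999.
ΔE = −sin λ·ΔX + cos λ·ΔY = −(0.133872)·(-65) + (-0.990999)·(183) = -172.65 m.
ΔN = −sin φ cos λ·ΔX − sin φ sin λ·ΔY + cos φ·ΔZ = −(0.066882)(-0.990999)(-65) − (0.066882)(0.133872)(183) + (0.997761)(554) = 546.81 m.
Horizontal magnitude = √(ΔE² + ΔN²) = √((-172.65)² + 546.81²) = 573.42 m.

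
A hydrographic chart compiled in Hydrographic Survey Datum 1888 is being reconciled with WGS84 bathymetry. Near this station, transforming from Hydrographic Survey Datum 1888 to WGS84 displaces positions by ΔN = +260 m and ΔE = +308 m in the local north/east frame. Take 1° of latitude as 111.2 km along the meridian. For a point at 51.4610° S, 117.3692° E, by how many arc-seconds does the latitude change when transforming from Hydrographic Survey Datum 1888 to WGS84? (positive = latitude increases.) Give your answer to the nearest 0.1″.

Δφ = 8.4″

1° of latitude = 111.2 km, so Δφ = 260.0 / 111200 = 0.0023381° = 8.417″.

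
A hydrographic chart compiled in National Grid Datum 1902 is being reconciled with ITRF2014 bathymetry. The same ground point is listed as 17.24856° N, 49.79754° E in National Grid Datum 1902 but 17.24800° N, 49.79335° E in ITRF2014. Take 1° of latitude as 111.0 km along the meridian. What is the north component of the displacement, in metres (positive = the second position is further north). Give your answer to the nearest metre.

Δφ = 17.24800° − 17.24856° = -0.00056°; Δλ = 49.79335° − 49.79754° = -0.00419°.
ΔN = Δφ × 111000 = -62.2 m; ΔE = Δλ × 111000 × cos(17.24856°) = -0.00419 × 111000 × 0.955027 = -444.2 m.

ΔN = -62 m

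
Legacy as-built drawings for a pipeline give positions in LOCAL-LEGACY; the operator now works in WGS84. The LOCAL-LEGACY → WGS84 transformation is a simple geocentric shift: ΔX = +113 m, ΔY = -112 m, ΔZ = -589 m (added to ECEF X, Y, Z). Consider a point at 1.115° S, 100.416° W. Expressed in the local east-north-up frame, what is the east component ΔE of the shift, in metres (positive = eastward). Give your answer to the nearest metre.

ΔE = 131 m

At φ = -1.115°, λ = -100.416°: sin φ = -0.019459, cos φ = 0.999811, sin λ = -0.983521, cos λ = -0.180794.
ΔE = −sin λ·ΔX + cos λ·ΔY = −(-0.983521)·(113) + (-0.180794)·(-112) = 131.39 m.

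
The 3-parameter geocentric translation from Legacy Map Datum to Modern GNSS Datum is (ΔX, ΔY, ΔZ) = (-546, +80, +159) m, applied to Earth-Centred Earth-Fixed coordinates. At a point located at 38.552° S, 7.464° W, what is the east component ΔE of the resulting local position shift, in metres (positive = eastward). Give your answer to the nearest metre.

At φ = -38.552°, λ = -7.464°: sin φ = -0.623225, cos φ = 0.782043, sin λ = -0.129903, cos λ = 0.991527.
ΔE = −sin λ·ΔX + cos λ·ΔY = −(-0.129903)·(-546) + (0.991527)·(80) = 8.39 m.

ΔE = 8 m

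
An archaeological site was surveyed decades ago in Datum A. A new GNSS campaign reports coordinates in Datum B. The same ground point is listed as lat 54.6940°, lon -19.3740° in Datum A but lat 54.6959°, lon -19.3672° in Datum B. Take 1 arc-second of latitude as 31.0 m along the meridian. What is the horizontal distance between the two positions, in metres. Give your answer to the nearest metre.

487 m

Δφ = 54.6959° − 54.6940° = +0.0019°; Δλ = -19.3672° − -19.3740° = +0.0068°.
1° of latitude = 3600 × 31.00 = 111600 m.
ΔN = Δφ × 111600 = 212.0 m; ΔE = Δλ × 111600 × cos(54.6940°) = +0.0068 × 111600 × 0.577943 = 438.6 m.
Distance = √(ΔE² + ΔN²) = √(438.6² + 212.0²) = 487.2 m.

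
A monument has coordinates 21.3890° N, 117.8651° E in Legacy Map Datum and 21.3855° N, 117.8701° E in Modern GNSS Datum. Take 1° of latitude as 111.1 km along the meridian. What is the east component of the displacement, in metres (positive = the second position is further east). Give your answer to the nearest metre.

ΔE = 517 m

Δφ = 21.3855° − 21.3890° = -0.0035°; Δλ = 117.8701° − 117.8651° = +0.0050°.
ΔN = Δφ × 111100 = -388.8 m; ΔE = Δλ × 111100 × cos(21.3890°) = +0.0050 × 111100 × 0.931126 = 517.2 m.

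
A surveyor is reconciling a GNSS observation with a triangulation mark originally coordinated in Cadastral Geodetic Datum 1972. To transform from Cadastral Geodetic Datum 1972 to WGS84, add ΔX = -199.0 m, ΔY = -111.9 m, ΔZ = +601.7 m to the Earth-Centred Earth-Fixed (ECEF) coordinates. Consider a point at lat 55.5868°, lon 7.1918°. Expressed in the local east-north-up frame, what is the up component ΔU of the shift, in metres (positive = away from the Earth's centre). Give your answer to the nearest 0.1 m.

ΔU = 376.9 m

The local up (radial) axis is (cos φ cos λ, cos φ sin λ, sin φ), giving ΔU = -111.581 − 7.917 + 496.392 = 376.89 m.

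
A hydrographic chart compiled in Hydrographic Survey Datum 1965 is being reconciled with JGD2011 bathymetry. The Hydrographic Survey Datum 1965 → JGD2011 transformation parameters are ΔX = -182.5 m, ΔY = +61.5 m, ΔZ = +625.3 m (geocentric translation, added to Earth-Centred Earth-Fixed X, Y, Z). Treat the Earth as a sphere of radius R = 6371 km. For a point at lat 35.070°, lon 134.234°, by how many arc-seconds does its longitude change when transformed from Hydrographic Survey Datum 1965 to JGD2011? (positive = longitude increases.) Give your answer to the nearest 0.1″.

Δλ = 3.5″

sin φ = 0.574577, cos φ = 0.818451, sin λ = 0.716497, cos λ = -0.697590.
East component: ΔE = −sin λ·ΔX + cos λ·ΔY = −(0.716497)(-182.5) + (-0.697590)(61.5) = 87.86 m.
1° of latitude spans πR/180 = 111195 m; at latitude φ, 1° of longitude spans that × cos φ = 91007.6 m, so Δλ = 87.86 / 91007.6 × 3600 = 3.475″.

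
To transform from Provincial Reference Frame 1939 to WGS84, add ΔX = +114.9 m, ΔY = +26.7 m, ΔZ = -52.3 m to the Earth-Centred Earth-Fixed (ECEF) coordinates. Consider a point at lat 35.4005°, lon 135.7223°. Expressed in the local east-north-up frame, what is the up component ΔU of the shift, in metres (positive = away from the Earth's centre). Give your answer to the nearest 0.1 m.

At φ = 35.4005°, λ = 135.7223°: sin φ = 0.579288, cos φ = 0.815123, sin λ = 0.698137, cos λ = -0.715965.
ΔU = cos φ cos λ·ΔX + cos φ sin λ·ΔY + sin φ·ΔZ = (0.815123)(-0.715965)(114.9) + (0.815123)(0.698137)(26.7) + (0.579288)(-52.3) = -82.16 m.

ΔU = -82.2 m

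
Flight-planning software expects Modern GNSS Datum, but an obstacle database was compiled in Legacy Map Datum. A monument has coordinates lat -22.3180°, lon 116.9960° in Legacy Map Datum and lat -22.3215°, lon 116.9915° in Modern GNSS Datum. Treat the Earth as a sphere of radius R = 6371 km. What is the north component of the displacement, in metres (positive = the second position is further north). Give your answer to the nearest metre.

ΔN = -389 m

Δφ = -22.3215° − -22.3180° = -0.0035°; Δλ = 116.9915° − 116.9960° = -0.0045°.
1° along a meridian = πR/180 = 111195 m.
ΔN = Δφ × 111195 = -389.2 m; ΔE = Δλ × 111195 × cos(-22.3180°) = -0.0045 × 111195 × 0.925090 = -462.9 m.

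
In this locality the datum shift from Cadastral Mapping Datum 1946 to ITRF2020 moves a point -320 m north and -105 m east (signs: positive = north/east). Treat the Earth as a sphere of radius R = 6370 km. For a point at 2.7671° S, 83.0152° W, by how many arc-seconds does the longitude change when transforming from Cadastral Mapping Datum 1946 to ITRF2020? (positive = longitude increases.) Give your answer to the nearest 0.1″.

At latitude -2.7671°, cos φ = 0.998834.
One radian of longitude at latitude φ spans R cos φ, so Δλ = ΔE / (R cos φ) = -105.0 / (6370000 × 0.998834) = -1.6503e-05 rad = -3.404″.

Δλ = -3.4″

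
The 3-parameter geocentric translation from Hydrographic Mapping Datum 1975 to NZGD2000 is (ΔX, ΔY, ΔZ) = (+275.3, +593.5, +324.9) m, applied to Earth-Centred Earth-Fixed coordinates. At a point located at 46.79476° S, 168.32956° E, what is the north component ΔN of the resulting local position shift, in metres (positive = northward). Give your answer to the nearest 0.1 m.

The local north axis is (−sin φ cos λ, −sin φ sin λ, cos φ), giving ΔN = -196.519 + 87.508 + 222.431 = 113.42 m.

ΔN = 113.4 m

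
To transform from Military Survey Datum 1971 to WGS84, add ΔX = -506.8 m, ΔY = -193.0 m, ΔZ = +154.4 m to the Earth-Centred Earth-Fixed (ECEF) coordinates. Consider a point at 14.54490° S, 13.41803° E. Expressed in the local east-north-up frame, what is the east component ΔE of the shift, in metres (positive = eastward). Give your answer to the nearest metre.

ΔE = -70 m

The local east axis at (φ, λ) is (−sin λ, cos λ, 0), so ΔE = −sin(13.41803°)·(-506.8) + cos(13.41803°)·(-193.0) = -70.13 m.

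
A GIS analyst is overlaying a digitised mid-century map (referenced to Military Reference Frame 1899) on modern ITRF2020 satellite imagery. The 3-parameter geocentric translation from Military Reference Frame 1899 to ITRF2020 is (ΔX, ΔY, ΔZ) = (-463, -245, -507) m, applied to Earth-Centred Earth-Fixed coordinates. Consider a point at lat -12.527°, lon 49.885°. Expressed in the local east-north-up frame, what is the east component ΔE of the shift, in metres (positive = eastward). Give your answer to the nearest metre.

ΔE = 196 m

At φ = -12.527°, λ = 49.885°: sin φ = -0.216900, cos φ = 0.976194, sin λ = 0.764753, cos λ = 0.644324.
ΔE = −sin λ·ΔX + cos λ·ΔY = −(0.764753)·(-463) + (0.644324)·(-245) = 196.22 m.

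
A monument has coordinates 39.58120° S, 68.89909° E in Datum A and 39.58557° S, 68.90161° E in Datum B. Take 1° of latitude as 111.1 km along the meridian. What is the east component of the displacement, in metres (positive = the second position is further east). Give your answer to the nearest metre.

Δφ = -39.58557° − -39.58120° = -0.00437°; Δλ = 68.90161° − 68.89909° = +0.00252°.
ΔN = Δφ × 111100 = -485.5 m; ΔE = Δλ × 111100 × cos(-39.58120°) = +0.00252 × 111100 × 0.770722 = 215.8 m.

ΔE = 216 m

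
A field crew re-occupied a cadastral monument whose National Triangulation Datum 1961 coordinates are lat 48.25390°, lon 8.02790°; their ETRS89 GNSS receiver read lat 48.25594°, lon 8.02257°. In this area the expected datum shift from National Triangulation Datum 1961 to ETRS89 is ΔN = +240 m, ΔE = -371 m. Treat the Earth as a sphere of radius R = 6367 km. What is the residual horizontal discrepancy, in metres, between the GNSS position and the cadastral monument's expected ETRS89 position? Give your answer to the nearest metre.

Observed coordinate differences: Δφ = +0.00204°, Δλ = -0.00533°.
Converting to metres (1° lat = 111125 m, cos φ = 0.665831): observed ΔN = 226.7 m, observed ΔE = -394.4 m.
Subtracting the expected shift leaves a residual of 226.7 − (240) = -13.3 m north and -394.4 − (-371) = -23.4 m east.
Residual distance = √((-13.3)² + (-23.4)²) = 26.9 m.

27 m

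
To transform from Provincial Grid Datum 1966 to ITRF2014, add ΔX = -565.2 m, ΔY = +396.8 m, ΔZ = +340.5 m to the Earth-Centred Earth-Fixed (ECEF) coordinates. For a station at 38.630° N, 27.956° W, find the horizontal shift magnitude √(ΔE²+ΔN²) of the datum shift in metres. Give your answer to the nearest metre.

The local east axis at (φ, λ) is (−sin λ, cos λ, 0), so ΔE = −sin(-27.956°)·(-565.2) + cos(-27.956°)·396.8 = 85.53 m.
The local north axis is (−sin φ cos λ, −sin φ sin λ, cos φ), giving ΔN = 311.673 + 116.128 + 265.996 = 693.80 m.
Horizontal magnitude = √(ΔE² + ΔN²) = √(85.53² + 693.80²) = 699.05 m.

699 m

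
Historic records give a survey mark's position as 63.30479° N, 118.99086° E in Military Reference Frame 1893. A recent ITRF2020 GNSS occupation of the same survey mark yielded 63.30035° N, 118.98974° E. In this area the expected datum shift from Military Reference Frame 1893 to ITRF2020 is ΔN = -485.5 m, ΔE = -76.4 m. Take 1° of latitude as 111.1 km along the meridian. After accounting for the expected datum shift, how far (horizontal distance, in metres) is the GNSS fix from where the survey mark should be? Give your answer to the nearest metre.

22 m

Observed coordinate differences: Δφ = -0.00444°, Δλ = -0.00112°.
Converting to metres (1° lat = 111100 m, cos φ = 0.449244): observed ΔN = -493.3 m, observed ΔE = -55.9 m.
Subtracting the expected shift leaves a residual of -493.3 − (-485.5) = -7.8 m north and -55.9 − (-76.4) = 20.5 m east.
Residual distance = √((-7.8)² + 20.5²) = 21.9 m.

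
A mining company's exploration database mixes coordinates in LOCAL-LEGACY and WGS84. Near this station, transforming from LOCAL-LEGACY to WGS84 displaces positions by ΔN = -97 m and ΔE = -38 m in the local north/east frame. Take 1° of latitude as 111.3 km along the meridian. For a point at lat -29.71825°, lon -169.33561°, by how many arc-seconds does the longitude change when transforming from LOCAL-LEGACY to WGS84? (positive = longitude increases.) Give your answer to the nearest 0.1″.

At latitude -29.71825°, cos φ = 0.868474.
1° of longitude at this latitude = 111.3 × cos φ = 96.66 km, so Δλ = -38.0 / 96661.1 = -0.0003931° = -1.415″.

Δλ = -1.4″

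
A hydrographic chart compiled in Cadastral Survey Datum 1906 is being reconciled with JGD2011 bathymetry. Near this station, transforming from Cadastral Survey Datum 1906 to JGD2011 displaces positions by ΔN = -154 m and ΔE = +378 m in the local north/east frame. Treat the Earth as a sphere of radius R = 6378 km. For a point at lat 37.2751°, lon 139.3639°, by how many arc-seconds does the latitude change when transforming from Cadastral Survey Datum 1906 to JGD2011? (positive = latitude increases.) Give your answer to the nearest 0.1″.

On a sphere of radius R, 1 rad of latitude = R, so Δφ = ΔN / R = -154.0 / 6378000 = -2.4146e-05 rad = -4.980″.

Δφ = -5.0″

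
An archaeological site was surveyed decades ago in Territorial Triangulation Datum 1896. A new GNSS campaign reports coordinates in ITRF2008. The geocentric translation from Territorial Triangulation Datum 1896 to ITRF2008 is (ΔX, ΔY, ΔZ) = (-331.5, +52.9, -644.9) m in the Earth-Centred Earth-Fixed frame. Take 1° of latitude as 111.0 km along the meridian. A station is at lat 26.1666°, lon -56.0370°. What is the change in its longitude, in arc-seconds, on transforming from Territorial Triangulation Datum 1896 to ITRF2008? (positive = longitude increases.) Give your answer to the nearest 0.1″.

sin φ = 0.440983, cos φ = 0.897516, sin λ = -0.829399, cos λ = 0.558657.
East component: ΔE = −sin λ·ΔX + cos λ·ΔY = −(-0.829399)(-331.5) + (0.558657)(52.9) = -245.39 m.
1° of latitude spans 111000 m; at latitude φ, 1° of longitude spans that × cos φ = 99624.2 m, so Δλ = -245.39 / 99624.2 × 3600 = -8.867″.

Δλ = -8.9″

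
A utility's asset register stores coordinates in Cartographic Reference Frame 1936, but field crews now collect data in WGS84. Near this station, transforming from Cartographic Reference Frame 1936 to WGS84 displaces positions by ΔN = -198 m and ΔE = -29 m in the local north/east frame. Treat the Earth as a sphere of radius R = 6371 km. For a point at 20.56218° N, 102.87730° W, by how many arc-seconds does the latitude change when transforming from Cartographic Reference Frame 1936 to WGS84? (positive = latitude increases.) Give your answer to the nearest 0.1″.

On a sphere of radius R, 1 rad of latitude = R, so Δφ = ΔN / R = -198.0 / 6371000 = -3.1078e-05 rad = -6.410″.

Δφ = -6.4″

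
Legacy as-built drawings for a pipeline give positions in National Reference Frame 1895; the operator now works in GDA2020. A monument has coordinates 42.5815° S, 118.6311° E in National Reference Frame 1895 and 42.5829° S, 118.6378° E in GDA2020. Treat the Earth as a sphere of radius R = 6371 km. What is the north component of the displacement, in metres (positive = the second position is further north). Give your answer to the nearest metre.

ΔN = -156 m

Δφ = -42.5829° − -42.5815° = -0.0014°; Δλ = 118.6378° − 118.6311° = +0.0067°.
1° along a meridian = πR/180 = 111195 m.
ΔN = Δφ × 111195 = -155.7 m; ΔE = Δλ × 111195 × cos(-42.5815°) = +0.0067 × 111195 × 0.736316 = 548.6 m.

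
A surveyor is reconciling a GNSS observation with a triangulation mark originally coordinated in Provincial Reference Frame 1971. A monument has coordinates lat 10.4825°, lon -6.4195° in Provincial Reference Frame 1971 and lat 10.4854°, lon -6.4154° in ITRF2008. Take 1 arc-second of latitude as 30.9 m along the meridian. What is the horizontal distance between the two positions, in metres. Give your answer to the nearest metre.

Δφ = 10.4854° − 10.4825° = +0.0029°; Δλ = -6.4154° − -6.4195° = +0.0041°.
1° of latitude = 3600 × 30.90 = 111240 m.
ΔN = Δφ × 111240 = 322.6 m; ΔE = Δλ × 111240 × cos(10.4825°) = +0.0041 × 111240 × 0.983311 = 448.5 m.
Distance = √(ΔE² + ΔN²) = √(448.5² + 322.6²) = 552.4 m.

552 m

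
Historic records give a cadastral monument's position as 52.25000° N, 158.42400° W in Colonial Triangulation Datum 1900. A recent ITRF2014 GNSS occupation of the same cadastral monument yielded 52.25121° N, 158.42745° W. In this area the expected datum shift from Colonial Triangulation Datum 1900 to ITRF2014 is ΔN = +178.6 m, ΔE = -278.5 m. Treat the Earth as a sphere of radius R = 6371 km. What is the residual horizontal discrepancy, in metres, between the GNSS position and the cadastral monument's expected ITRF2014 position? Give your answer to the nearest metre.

Observed coordinate differences: Δφ = +0.00121°, Δλ = -0.00345°.
Converting to metres (1° lat = 111195 m, cos φ = 0.612217): observed ΔN = 134.5 m, observed ΔE = -234.9 m.
Subtracting the expected shift leaves a residual of 134.5 − (178.6) = -44.1 m north and -234.9 − (-278.5) = 43.6 m east.
Residual distance = √((-44.1)² + 43.6²) = 62.0 m.

62 m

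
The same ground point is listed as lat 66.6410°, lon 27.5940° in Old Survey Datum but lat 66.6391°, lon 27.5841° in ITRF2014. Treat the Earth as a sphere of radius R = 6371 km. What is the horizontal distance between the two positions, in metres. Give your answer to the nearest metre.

485 m

Δφ = 66.6391° − 66.6410° = -0.0019°; Δλ = 27.5841° − 27.5940° = -0.0099°.
1° along a meridian = πR/180 = 111195 m.
ΔN = Δφ × 111195 = -211.3 m; ΔE = Δλ × 111195 × cos(66.6410°) = -0.0099 × 111195 × 0.396491 = -436.5 m.
Distance = √(ΔE² + ΔN²) = √((-436.5)² + (-211.3)²) = 484.9 m.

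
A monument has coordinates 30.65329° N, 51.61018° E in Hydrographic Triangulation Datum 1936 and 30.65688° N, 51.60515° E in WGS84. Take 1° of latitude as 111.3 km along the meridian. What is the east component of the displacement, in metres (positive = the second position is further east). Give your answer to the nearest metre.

Δφ = 30.65688° − 30.65329° = +0.00359°; Δλ = 51.60515° − 51.61018° = -0.00503°.
ΔN = Δφ × 111300 = 399.6 m; ΔE = Δλ × 111300 × cos(30.65329°) = -0.00503 × 111300 × 0.860268 = -481.6 m.

ΔE = -482 m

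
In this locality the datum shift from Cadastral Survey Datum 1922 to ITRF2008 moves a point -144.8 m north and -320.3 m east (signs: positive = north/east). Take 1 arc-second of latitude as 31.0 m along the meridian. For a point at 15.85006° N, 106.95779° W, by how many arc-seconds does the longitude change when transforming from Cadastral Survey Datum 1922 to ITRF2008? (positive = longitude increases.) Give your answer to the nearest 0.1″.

Δλ = -10.7″

At latitude 15.85006°, cos φ = 0.961980.
1″ of longitude at this latitude = 31.00 × cos φ = 29.8214 m, so Δλ = -320.3 / 29.8214 = -10.741″.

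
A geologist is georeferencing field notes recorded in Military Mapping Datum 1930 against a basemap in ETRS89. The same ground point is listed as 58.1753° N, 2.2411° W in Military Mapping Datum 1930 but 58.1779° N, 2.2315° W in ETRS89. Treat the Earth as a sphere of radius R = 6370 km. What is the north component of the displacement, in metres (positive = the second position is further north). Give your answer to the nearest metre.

ΔN = 289 m

Δφ = 58.1779° − 58.1753° = +0.0026°; Δλ = -2.2315° − -2.2411° = +0.0096°.
1° along a meridian = πR/180 = 111177 m.
ΔN = Δφ × 111177 = 289.1 m; ΔE = Δλ × 111177 × cos(58.1753°) = +0.0096 × 111177 × 0.527322 = 562.8 m.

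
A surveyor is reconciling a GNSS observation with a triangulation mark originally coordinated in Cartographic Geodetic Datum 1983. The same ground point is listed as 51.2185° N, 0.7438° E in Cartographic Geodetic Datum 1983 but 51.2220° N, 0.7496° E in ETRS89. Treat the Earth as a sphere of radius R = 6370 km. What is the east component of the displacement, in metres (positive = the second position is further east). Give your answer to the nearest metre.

ΔE = 404 m

Δφ = 51.2220° − 51.2185° = +0.0035°; Δλ = 0.7496° − 0.7438° = +0.0058°.
1° along a meridian = πR/180 = 111177 m.
ΔN = Δφ × 111177 = 389.1 m; ΔE = Δλ × 111177 × cos(51.2185°) = +0.0058 × 111177 × 0.626352 = 403.9 m.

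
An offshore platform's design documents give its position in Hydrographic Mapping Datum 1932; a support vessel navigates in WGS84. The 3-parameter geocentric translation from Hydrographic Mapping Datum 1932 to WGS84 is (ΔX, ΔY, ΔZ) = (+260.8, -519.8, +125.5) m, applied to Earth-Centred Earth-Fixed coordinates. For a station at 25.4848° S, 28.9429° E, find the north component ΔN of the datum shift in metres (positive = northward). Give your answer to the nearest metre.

The local north axis is (−sin φ cos λ, −sin φ sin λ, cos φ), giving ΔN = 98.199 − 108.235 + 113.289 = 103.25 m.

ΔN = 103 m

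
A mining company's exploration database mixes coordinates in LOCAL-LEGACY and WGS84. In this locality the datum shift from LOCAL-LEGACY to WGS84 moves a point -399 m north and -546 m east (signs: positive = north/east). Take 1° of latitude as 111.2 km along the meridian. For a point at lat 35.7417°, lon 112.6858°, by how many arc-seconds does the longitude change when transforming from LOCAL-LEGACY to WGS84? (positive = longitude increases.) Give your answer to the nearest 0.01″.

Δλ = -21.78″

At latitude 35.7417°, cos φ = 0.811659.
1° of longitude at this latitude = 111.2 × cos φ = 90.26 km, so Δλ = -546.0 / 90256.4 = -0.0060494° = -21.778″.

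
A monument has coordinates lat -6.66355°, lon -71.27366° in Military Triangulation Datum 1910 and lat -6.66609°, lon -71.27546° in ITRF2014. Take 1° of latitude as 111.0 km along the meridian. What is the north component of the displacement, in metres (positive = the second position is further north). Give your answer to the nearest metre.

ΔN = -282 m

Δφ = -6.66609° − -6.66355° = -0.00254°; Δλ = -71.27546° − -71.27366° = -0.00180°.
ΔN = Δφ × 111000 = -281.9 m; ΔE = Δλ × 111000 × cos(-6.66355°) = -0.00180 × 111000 × 0.993245 = -198.5 m.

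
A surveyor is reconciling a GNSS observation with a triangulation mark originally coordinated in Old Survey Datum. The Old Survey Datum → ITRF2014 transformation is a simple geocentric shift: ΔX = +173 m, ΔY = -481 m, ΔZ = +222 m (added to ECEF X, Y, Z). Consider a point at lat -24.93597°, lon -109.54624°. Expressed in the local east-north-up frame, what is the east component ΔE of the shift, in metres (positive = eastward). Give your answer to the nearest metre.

ΔE = 324 m

The local east axis at (φ, λ) is (−sin λ, cos λ, 0), so ΔE = −sin(-109.54624°)·173 + cos(-109.54624°)·(-481) = 323.96 m.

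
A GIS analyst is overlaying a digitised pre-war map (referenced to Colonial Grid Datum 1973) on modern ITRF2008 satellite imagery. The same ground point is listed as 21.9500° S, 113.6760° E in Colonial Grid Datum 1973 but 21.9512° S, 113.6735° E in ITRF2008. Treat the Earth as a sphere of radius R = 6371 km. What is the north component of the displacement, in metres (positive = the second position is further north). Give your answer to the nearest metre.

Δφ = -21.9512° − -21.9500° = -0.0012°; Δλ = 113.6735° − 113.6760° = -0.0025°.
1° along a meridian = πR/180 = 111195 m.
ΔN = Δφ × 111195 = -133.4 m; ΔE = Δλ × 111195 × cos(-21.9500°) = -0.0025 × 111195 × 0.927510 = -257.8 m.

ΔN = -133 m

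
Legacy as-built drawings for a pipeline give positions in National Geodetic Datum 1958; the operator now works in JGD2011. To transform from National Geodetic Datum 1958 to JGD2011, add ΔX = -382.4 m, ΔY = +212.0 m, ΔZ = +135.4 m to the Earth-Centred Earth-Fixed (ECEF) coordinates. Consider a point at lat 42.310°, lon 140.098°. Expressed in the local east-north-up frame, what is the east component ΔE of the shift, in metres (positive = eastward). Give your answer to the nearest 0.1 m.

At φ = 42.310°, λ = 140.098°: sin φ = 0.673142, cos φ = 0.739514, sin λ = 0.641476, cos λ = -0.767143.
ΔE = −sin λ·ΔX + cos λ·ΔY = −(0.641476)·(-382.4) + (-0.767143)·(212.0) = 82.67 m.

ΔE = 82.7 m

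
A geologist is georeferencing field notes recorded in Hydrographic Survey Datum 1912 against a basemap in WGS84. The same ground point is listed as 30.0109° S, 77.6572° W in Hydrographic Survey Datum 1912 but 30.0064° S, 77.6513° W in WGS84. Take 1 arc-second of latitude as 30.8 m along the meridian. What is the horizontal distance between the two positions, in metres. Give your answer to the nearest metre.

755 m

Δφ = -30.0064° − -30.0109° = +0.0045°; Δλ = -77.6513° − -77.6572° = +0.0059°.
1° of latitude = 3600 × 30.80 = 110880 m.
ΔN = Δφ × 110880 = 499.0 m; ΔE = Δλ × 110880 × cos(-30.0109°) = +0.0059 × 110880 × 0.865930 = 566.5 m.
Distance = √(ΔE² + ΔN²) = √(566.5² + 499.0²) = 754.9 m.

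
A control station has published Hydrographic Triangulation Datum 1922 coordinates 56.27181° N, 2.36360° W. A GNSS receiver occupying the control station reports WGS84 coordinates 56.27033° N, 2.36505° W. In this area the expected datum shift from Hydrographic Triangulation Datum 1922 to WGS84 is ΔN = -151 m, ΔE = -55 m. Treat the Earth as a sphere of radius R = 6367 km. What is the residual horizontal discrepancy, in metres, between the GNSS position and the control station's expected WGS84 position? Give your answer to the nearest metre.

37 m

Observed coordinate differences: Δφ = -0.00148°, Δλ = -0.00145°.
Converting to metres (1° lat = 111125 m, cos φ = 0.555254): observed ΔN = -164.5 m, observed ΔE = -89.5 m.
Subtracting the expected shift leaves a residual of -164.5 − (-151) = -13.5 m north and -89.5 − (-55) = -34.5 m east.
Residual distance = √((-13.5)² + (-34.5)²) = 37.0 m.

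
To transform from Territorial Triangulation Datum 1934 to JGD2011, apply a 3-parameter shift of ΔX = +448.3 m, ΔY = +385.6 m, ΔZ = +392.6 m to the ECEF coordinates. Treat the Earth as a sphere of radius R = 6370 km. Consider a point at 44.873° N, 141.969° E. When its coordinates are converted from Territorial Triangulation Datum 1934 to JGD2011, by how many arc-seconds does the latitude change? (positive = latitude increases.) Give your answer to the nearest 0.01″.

Δφ = 11.65″

sin φ = 0.705538, cos φ = 0.708672, sin λ = 0.616088, cos λ = -0.787678.
North component: ΔN = −sin φ cos λ·ΔX − sin φ sin λ·ΔY + cos φ·ΔZ = −(0.705538)(-0.787678)(448.3) − (0.705538)(0.616088)(385.6) + (0.708672)(392.6) = 359.75 m.
1° of latitude spans πR/180 = 111177 m, so Δφ = 359.75 / 111177 × 3600 = 11.649″.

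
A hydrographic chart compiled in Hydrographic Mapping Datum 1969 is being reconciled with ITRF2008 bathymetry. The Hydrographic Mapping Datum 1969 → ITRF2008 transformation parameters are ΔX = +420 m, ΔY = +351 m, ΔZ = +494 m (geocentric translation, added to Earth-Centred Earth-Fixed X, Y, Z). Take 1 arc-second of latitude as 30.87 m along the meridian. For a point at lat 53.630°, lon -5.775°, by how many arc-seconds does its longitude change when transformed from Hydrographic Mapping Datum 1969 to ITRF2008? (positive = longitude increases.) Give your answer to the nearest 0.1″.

sin φ = 0.805204, cos φ = 0.592997, sin λ = -0.100622, cos λ = 0.994925.
East component: ΔE = −sin λ·ΔX + cos λ·ΔY = −(-0.100622)(420) + (0.994925)(351) = 391.48 m.
1° of latitude spans 3600 × 30.87 = 111132 m; at latitude φ, 1° of longitude spans that × cos φ = 65901.0 m, so Δλ = 391.48 / 65901.0 × 3600 = 21.386″.

Δλ = 21.4″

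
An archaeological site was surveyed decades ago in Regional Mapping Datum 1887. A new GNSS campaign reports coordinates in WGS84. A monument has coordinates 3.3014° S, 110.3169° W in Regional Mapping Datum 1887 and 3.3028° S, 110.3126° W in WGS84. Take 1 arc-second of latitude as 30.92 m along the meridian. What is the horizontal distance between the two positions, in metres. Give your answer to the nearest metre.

Δφ = -3.3028° − -3.3014° = -0.0014°; Δλ = -110.3126° − -110.3169° = +0.0043°.
1° of latitude = 3600 × 30.92 = 111312 m.
ΔN = Δφ × 111312 = -155.8 m; ΔE = Δλ × 111312 × cos(-3.3014°) = +0.0043 × 111312 × 0.998340 = 477.8 m.
Distance = √(ΔE² + ΔN²) = √(477.8² + (-155.8)²) = 502.6 m.

503 m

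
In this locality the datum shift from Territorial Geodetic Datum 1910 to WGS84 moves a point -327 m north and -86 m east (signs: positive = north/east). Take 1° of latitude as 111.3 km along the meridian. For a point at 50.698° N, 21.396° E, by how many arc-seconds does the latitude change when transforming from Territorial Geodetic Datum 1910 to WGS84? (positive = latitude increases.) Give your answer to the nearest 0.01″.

Δφ = -10.58″

1° of latitude = 111.3 km, so Δφ = -327.0 / 111300 = -0.0029380° = -10.577″.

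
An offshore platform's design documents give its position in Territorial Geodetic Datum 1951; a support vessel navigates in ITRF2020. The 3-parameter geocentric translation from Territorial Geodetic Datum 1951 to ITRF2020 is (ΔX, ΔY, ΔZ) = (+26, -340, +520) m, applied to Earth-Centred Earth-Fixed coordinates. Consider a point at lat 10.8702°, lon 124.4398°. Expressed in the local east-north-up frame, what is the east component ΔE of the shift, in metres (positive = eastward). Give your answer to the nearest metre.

The local east axis at (φ, λ) is (−sin λ, cos λ, 0), so ΔE = −sin(124.4398°)·26 + cos(124.4398°)·(-340) = 170.84 m.

ΔE = 171 m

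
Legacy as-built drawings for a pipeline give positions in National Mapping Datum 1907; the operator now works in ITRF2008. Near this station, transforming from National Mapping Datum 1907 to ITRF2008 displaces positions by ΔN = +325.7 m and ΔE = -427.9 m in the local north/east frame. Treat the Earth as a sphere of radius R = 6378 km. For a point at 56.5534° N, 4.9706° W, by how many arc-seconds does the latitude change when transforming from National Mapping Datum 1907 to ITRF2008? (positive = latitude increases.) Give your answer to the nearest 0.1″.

Δφ = 10.5″

On a sphere of radius R, 1 rad of latitude = R, so Δφ = ΔN / R = 325.7 / 6378000 = 5.1066e-05 rad = 10.533″.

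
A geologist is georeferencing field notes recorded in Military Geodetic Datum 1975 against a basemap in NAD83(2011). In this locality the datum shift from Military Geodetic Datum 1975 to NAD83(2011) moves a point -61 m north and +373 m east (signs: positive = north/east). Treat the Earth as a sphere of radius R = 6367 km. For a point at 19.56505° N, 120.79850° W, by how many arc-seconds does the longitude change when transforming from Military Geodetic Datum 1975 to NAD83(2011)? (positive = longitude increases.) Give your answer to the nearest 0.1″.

At latitude 19.56505°, cos φ = 0.942262.
One radian of longitude at latitude φ spans R cos φ, so Δλ = ΔE / (R cos φ) = 373.0 / (6367000 × 0.942262) = 6.2173e-05 rad = 12.824″.

Δλ = 12.8″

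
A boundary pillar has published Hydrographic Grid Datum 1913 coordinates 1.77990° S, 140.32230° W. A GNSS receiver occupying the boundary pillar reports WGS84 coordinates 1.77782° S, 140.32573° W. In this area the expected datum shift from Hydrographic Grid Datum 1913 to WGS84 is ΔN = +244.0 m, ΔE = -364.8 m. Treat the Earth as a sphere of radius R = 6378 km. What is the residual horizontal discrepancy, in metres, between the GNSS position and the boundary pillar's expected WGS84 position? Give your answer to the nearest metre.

21 m

Observed coordinate differences: Δφ = +0.00208°, Δλ = -0.00343°.
Converting to metres (1° lat = 111317 m, cos φ = 0.999518): observed ΔN = 231.5 m, observed ΔE = -381.6 m.
Subtracting the expected shift leaves a residual of 231.5 − (244.0) = -12.5 m north and -381.6 − (-364.8) = -16.8 m east.
Residual distance = √((-12.5)² + (-16.8)²) = 20.9 m.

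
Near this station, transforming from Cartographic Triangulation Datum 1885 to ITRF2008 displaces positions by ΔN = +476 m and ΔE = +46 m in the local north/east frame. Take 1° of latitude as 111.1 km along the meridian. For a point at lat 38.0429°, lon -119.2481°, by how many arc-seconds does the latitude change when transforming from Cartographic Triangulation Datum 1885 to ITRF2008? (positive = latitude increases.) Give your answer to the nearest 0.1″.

1° of latitude = 111.1 km, so Δφ = 476.0 / 111100 = 0.0042844° = 15.424″.

Δφ = 15.4″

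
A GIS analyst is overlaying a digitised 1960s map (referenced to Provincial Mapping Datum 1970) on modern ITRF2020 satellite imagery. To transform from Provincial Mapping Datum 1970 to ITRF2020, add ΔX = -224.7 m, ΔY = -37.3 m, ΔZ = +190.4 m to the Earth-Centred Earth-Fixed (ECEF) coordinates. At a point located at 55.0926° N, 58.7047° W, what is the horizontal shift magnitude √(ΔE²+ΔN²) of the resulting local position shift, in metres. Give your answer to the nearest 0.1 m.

276.7 m

The local east axis at (φ, λ) is (−sin λ, cos λ, 0), so ΔE = −sin(-58.7047°)·(-224.7) + cos(-58.7047°)·(-37.3) = -211.38 m.
The local north axis is (−sin φ cos λ, −sin φ sin λ, cos φ), giving ΔN = 95.720 − 26.138 + 108.957 = 178.54 m.
Horizontal magnitude = √(ΔE² + ΔN²) = √((-211.38)² + 178.54²) = 276.69 m.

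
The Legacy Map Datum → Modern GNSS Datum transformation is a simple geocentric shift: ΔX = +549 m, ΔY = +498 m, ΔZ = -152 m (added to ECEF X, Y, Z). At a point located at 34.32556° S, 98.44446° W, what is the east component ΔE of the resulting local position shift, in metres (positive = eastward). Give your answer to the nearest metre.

ΔE = 470 m

The local east axis at (φ, λ) is (−sin λ, cos λ, 0), so ΔE = −sin(-98.44446°)·549 + cos(-98.44446°)·498 = 469.92 m.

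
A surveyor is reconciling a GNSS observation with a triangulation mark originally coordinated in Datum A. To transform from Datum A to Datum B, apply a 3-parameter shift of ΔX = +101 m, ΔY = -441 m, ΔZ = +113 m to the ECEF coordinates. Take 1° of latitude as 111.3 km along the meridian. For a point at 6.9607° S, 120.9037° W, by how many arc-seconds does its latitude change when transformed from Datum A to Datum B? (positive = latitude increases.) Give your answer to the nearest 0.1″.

Δφ = 4.9″

sin φ = -0.121189, cos φ = 0.992630, sin λ = -0.858032, cos λ = -0.513597.
North component: ΔN = −sin φ cos λ·ΔX − sin φ sin λ·ΔY + cos φ·ΔZ = −(-0.121189)(-0.513597)(101) − (-0.121189)(-0.858032)(-441) + (0.992630)(113) = 151.74 m.
1° of latitude spans 111300 m, so Δφ = 151.74 / 111300 × 3600 = 4.908″.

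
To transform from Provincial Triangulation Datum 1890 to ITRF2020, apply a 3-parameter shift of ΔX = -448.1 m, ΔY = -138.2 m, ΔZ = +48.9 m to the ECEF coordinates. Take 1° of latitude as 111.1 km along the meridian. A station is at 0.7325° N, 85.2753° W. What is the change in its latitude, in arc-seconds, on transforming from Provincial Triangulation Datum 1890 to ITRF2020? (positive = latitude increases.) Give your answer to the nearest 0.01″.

Δφ = 1.54″

sin φ = 0.012784, cos φ = 0.999918, sin λ = -0.996602, cos λ = 0.082368.
North component: ΔN = −sin φ cos λ·ΔX − sin φ sin λ·ΔY + cos φ·ΔZ = −(0.012784)(0.082368)(-448.1) − (0.012784)(-0.996602)(-138.2) + (0.999918)(48.9) = 47.61 m.
1° of latitude spans 111100 m, so Δφ = 47.61 / 111100 × 3600 = 1.543″.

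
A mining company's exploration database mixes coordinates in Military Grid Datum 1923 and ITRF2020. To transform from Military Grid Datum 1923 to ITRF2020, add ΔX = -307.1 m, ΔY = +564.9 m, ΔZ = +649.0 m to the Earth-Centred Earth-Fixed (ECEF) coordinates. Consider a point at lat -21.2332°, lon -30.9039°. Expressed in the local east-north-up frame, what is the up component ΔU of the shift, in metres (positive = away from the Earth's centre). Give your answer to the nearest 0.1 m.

At φ = -21.2332°, λ = -30.9039°: sin φ = -0.362165, cos φ = 0.932114, sin λ = -0.513600, cos λ = 0.858030.
ΔU = cos φ cos λ·ΔX + cos φ sin λ·ΔY + sin φ·ΔZ = (0.932114)(0.858030)(-307.1) + (0.932114)(-0.513600)(564.9) + (-0.362165)(649.0) = -751.09 m.

ΔU = -751.1 m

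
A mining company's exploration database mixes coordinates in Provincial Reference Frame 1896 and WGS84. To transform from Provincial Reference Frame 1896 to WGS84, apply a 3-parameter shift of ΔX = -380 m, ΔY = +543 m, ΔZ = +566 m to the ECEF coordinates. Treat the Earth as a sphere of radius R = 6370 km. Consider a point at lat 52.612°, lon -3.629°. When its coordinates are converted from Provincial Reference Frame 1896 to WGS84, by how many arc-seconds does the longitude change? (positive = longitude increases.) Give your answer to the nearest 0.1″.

sin φ = 0.794542, cos φ = 0.607209, sin λ = -0.063296, cos λ = 0.997995.
East component: ΔE = −sin λ·ΔX + cos λ·ΔY = −(-0.063296)(-380) + (0.997995)(543) = 517.86 m.
1° of latitude spans πR/180 = 111177 m; at latitude φ, 1° of longitude spans that × cos φ = 67508.0 m, so Δλ = 517.86 / 67508.0 × 3600 = 27.616″.

Δλ = 27.6″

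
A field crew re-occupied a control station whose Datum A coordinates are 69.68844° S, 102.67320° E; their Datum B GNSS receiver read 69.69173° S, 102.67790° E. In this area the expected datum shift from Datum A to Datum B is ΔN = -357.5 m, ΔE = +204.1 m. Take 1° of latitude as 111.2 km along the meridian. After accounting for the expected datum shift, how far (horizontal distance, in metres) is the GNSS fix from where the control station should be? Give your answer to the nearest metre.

Observed coordinate differences: Δφ = -0.00329°, Δλ = +0.00470°.
Converting to metres (1° lat = 111200 m, cos φ = 0.347125): observed ΔN = -365.8 m, observed ΔE = 181.4 m.
Subtracting the expected shift leaves a residual of -365.8 − (-357.5) = -8.3 m north and 181.4 − (204.1) = -22.7 m east.
Residual distance = √((-8.3)² + (-22.7)²) = 24.2 m.

24 m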